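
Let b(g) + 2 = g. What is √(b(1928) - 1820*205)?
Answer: I*√371174 ≈ 609.24*I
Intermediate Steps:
b(g) = -2 + g
√(b(1928) - 1820*205) = √((-2 + 1928) - 1820*205) = √(1926 - 373100) = √(-371174) = I*√371174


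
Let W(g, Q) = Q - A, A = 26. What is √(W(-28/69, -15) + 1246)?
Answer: √1205 ≈ 34.713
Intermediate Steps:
W(g, Q) = -26 + Q (W(g, Q) = Q - 1*26 = Q - 26 = -26 + Q)
√(W(-28/69, -15) + 1246) = √((-26 - 15) + 1246) = √(-41 + 1246) = √1205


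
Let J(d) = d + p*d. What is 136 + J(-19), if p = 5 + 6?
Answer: -92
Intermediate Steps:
p = 11
J(d) = 12*d (J(d) = d + 11*d = 12*d)
136 + J(-19) = 136 + 12*(-19) = 136 - 228 = -92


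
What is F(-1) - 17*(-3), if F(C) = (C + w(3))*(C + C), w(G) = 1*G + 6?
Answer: 35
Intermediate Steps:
w(G) = 6 + G (w(G) = G + 6 = 6 + G)
F(C) = 2*C*(9 + C) (F(C) = (C + (6 + 3))*(C + C) = (C + 9)*(2*C) = (9 + C)*(2*C) = 2*C*(9 + C))
F(-1) - 17*(-3) = 2*(-1)*(9 - 1) - 17*(-3) = 2*(-1)*8 + 51 = -16 + 51 = 35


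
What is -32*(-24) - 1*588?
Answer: 180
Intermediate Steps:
-32*(-24) - 1*588 = 768 - 588 = 180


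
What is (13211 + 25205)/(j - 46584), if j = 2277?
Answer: -38416/44307 ≈ -0.86704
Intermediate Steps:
(13211 + 25205)/(j - 46584) = (13211 + 25205)/(2277 - 46584) = 38416/(-44307) = 38416*(-1/44307) = -38416/44307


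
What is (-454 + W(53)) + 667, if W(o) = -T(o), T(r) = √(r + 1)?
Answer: 213 - 3*√6 ≈ 205.65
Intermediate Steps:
T(r) = √(1 + r)
W(o) = -√(1 + o)
(-454 + W(53)) + 667 = (-454 - √(1 + 53)) + 667 = (-454 - √54) + 667 = (-454 - 3*√6) + 667 = 213 - 3*√6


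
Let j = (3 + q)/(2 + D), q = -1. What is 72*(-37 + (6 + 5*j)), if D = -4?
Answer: -2592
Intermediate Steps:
j = -1 (j = (3 - 1)/(2 - 4) = 2/(-2) = 2*(-1/2) = -1)
72*(-37 + (6 + 5*j)) = 72*(-37 + (6 + 5*(-1))) = 72*(-37 + (6 - 5)) = 72*(-37 + 1) = 72*(-36) = -2592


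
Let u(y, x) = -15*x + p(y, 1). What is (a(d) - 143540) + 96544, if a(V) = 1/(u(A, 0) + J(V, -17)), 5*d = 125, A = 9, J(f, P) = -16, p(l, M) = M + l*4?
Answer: -986915/21 ≈ -46996.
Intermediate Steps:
p(l, M) = M + 4*l
d = 25 (d = (⅕)*125 = 25)
u(y, x) = 1 - 15*x + 4*y (u(y, x) = -15*x + (1 + 4*y) = 1 - 15*x + 4*y)
a(V) = 1/21 (a(V) = 1/((1 - 15*0 + 4*9) - 16) = 1/((1 + 0 + 36) - 16) = 1/(37 - 16) = 1/21)
(a(d) - 143540) + 96544 = (1/21 - 143540) + 96544 = -3014339/21 + 96544 = -986915/21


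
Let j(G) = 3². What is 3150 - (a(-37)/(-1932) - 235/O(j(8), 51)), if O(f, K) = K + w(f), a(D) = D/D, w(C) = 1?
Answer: 39614459/12558 ≈ 3154.5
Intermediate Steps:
j(G) = 9
a(D) = 1
O(f, K) = 1 + K (O(f, K) = K + 1 = 1 + K)
3150 - (a(-37)/(-1932) - 235/O(j(8), 51)) = 3150 - (1/(-1932) - 235/(1 + 51)) = 3150 - (1*(-1/1932) - 235/52) = 3150 - (-1/1932 - 235*1/52) = 3150 - (-1/1932 - 235/52) = 3150 - 1*(-56759/12558) = 3150 + 56759/12558 = 39614459/12558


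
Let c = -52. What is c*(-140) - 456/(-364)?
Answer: 662594/91 ≈ 7281.3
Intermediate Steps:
c*(-140) - 456/(-364) = -52*(-140) - 456/(-364) = 7280 - 456*(-1/364) = 7280 + 114/91 = 662594/91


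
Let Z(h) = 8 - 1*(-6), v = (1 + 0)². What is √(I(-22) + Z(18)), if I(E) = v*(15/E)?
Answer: √6446/22 ≈ 3.6494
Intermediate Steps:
v = 1 (v = 1² = 1)
Z(h) = 14 (Z(h) = 8 + 6 = 14)
I(E) = 15/E (I(E) = 1*(15/E) = 15/E)
√(I(-22) + Z(18)) = √(15/(-22) + 14) = √(15*(-1/22) + 14) = √(-15/22 + 14) = √(293/22) = √6446/22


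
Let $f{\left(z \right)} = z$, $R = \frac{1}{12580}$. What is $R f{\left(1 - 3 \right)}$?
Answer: $- \frac{1}{6290} \approx -0.00015898$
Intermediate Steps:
$R = \frac{1}{12580} \approx 7.9491 \cdot 10^{-5}$
$R f{\left(1 - 3 \right)} = \frac{1 - 3}{12580} = \frac{1}{12580} \left(-2\right) = - \frac{1}{6290}$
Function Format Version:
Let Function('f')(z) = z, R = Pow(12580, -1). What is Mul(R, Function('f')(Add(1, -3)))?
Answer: Rational(-1, 6290) ≈ -0.00015898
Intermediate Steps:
R = Rational(1, 12580) ≈ 7.9491e-5
Mul(R, Function('f')(Add(1, -3))) = Mul(Rational(1, 12580), Add(1, -3)) = Mul(Rational(1, 12580), -2) = Rational(-1, 6290)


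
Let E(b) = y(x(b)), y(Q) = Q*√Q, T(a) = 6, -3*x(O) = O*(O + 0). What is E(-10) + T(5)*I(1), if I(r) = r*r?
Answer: 6 - 1000*I*√3/9 ≈ 6.0 - 192.45*I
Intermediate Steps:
x(O) = -O²/3 (x(O) = -O*(O + 0)/3 = -O*O/3 = -O²/3)
y(Q) = Q^(3/2)
E(b) = √3*(-b²)^(3/2)/9 (E(b) = (-b²/3)^(3/2) = √3*(-b²)^(3/2)/9)
I(r) = r²
E(-10) + T(5)*I(1) = √3*(-1*(-10)²)^(3/2)/9 + 6*1² = √3*(-1*100)^(3/2)/9 + 6*1 = √3*(-100)^(3/2)/9 + 6 = √3*(-1000*I)/9 + 6 = -1000*I*√3/9 + 6 = 6 - 1000*I*√3/9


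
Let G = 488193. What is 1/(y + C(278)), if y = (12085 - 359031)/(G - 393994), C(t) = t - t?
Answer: -94199/346946 ≈ -0.27151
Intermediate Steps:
C(t) = 0
y = -346946/94199 (y = (12085 - 359031)/(488193 - 393994) = -346946/94199 ≈ -3.6831)
1/(y + C(278)) = 1/(-346946/94199 + 0) = 1/(-346946/94199) = -94199/346946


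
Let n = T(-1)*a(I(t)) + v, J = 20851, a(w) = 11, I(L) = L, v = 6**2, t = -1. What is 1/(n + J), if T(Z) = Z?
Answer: 1/20876 ≈ 4.7902e-5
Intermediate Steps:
v = 36
n = 25 (n = -1*11 + 36 = -11 + 36 = 25)
1/(n + J) = 1/(25 + 20851) = 1/20876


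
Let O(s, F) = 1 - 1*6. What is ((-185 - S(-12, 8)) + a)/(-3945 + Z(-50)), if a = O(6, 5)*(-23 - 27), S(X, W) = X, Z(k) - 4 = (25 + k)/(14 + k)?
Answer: -2772/141851 ≈ -0.019542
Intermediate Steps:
Z(k) = 4 + (25 + k)/(14 + k)
O(s, F) = -5 (O(s, F) = 1 - 6 = -5)
a = 250 (a = -5*(-23 - 27) = -5*(-50) = 250)
((-185 - S(-12, 8)) + a)/(-3945 + Z(-50)) = ((-185 - 1*(-12)) + 250)/(-3945 + (81 + 5*(-50))/(14 - 50)) = ((-185 + 12) + 250)/(-3945 + (81 - 250)/(-36)) = (-173 + 250)/(-3945 - 1/36*(-169)) = 77/(-3945 + 169/36) = 77/(-141851/36) = 77*(-36/141851) = -2772/141851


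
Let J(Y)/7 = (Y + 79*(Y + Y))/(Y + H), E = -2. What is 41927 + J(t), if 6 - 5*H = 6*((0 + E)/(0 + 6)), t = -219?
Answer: 46793384/1087 ≈ 43048.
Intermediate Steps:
H = 8/5 (H = 6/5 - 6*(0 - 2)/(0 + 6)/5 = 6/5 - 6*(-2/6)/5 = 6/5 - 6*(-2*1/6)/5 = 6/5 - 6*(-1)/(5*3) = 6/5 - 1/5*(-2) = 6/5 + 2/5 = 8/5 ≈ 1.6000)
J(Y) = 1113*Y/(8/5 + Y) (J(Y) = 7*((Y + 79*(Y + Y))/(Y + 8/5)) = 7*((Y + 79*(2*Y))/(8/5 + Y)) = 7*((Y + 158*Y)/(8/5 + Y)) = 7*((159*Y)/(8/5 + Y)) = 7*(159*Y/(8/5 + Y)) = 1113*Y/(8/5 + Y))
41927 + J(t) = 41927 + 5565*(-219)/(8 + 5*(-219)) = 41927 + 5565*(-219)/(8 - 1095) = 41927 + 5565*(-219)/(-1087) = 41927 + 5565*(-219)*(-1/1087) = 41927 + 1218735/1087 = 46793384/1087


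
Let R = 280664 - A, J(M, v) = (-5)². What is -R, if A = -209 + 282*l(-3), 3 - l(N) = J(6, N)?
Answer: -287077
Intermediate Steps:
J(M, v) = 25
l(N) = -22 (l(N) = 3 - 1*25 = 3 - 25 = -22)
A = -6413 (A = -209 + 282*(-22) = -209 - 6204 = -6413)
R = 287077 (R = 280664 - 1*(-6413) = 280664 + 6413 = 287077)
-R = -1*287077 = -287077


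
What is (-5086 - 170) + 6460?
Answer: 1204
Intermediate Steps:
(-5086 - 170) + 6460 = -5256 + 6460 = 1204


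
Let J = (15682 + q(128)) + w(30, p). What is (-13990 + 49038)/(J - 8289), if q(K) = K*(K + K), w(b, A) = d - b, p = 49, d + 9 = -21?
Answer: 35048/40101 ≈ 0.87399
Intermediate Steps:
d = -30 (d = -9 - 21 = -30)
w(b, A) = -30 - b
q(K) = 2*K² (q(K) = K*(2*K) = 2*K²)
J = 48390 (J = (15682 + 2*128²) + (-30 - 1*30) = (15682 + 2*16384) + (-30 - 30) = (15682 + 32768) - 60 = 48450 - 60 = 48390)
(-13990 + 49038)/(J - 8289) = (-13990 + 49038)/(48390 - 8289) = 35048/40101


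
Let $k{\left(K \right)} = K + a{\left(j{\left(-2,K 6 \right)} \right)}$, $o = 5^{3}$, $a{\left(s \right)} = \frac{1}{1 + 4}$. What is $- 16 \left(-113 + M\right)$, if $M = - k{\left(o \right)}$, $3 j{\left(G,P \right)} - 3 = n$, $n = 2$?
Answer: $\frac{19056}{5} \approx 3811.2$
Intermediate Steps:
$j{\left(G,P \right)} = \frac{5}{3}$ ($j{\left(G,P \right)} = 1 + \frac{1}{3} \cdot 2 = 1 + \frac{2}{3} = \frac{5}{3}$)
$a{\left(s \right)} = \frac{1}{5}$
$o = 125$
$k{\left(K \right)} = \frac{1}{5} + K$ ($k{\left(K \right)} = K + \frac{1}{5} = \frac{1}{5} + K$)
$M = - \frac{626}{5}$ ($M = - (\frac{1}{5} + 125) = \left(-1\right) \frac{626}{5} = - \frac{626}{5} \approx -125.2$)
$- 16 \left(-113 + M\right) = - 16 \left(-113 - \frac{626}{5}\right) = \left(-16\right) \left(- \frac{1191}{5}\right) = \frac{19056}{5}$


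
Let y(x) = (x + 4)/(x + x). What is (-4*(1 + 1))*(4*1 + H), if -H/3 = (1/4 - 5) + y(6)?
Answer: -126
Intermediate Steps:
y(x) = (4 + x)/(2*x) (y(x) = (4 + x)/((2*x)) = (4 + x)*(1/(2*x)) = (4 + x)/(2*x))
H = 47/4 (H = -3*((1/4 - 5) + (½)*(4 + 6)/6) = -3*((¼ - 5) + (½)*(⅙)*10) = -3*(-19/4 + ⅚) = -3*(-47/12) = 47/4 ≈ 11.750)
(-4*(1 + 1))*(4*1 + H) = (-4*(1 + 1))*(4*1 + 47/4) = (-4*2)*(4 + 47/4) = -8*63/4 = -126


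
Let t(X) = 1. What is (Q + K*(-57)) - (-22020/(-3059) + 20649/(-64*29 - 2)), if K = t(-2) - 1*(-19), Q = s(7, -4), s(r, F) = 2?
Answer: -6445709705/5683622 ≈ -1134.1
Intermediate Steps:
Q = 2
K = 20 (K = 1 - 1*(-19) = 1 + 19 = 20)
(Q + K*(-57)) - (-22020/(-3059) + 20649/(-64*29 - 2)) = (2 + 20*(-57)) - (-22020/(-3059) + 20649/(-64*29 - 2)) = (2 - 1140) - (-22020*(-1/3059) + 20649/(-1856 - 2)) = -1138 - (22020/3059 + 20649/(-1858)) = -1138 - (22020/3059 + 20649*(-1/1858)) = -1138 - (22020/3059 - 20649/1858) = -1138 - 1*(-22252131/5683622) = -1138 + 22252131/5683622 = -6445709705/5683622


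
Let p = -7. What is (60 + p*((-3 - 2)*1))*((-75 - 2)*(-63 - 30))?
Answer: 680295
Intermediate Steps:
(60 + p*((-3 - 2)*1))*((-75 - 2)*(-63 - 30)) = (60 - 7*(-3 - 2))*((-75 - 2)*(-63 - 30)) = (60 - (-35))*(-77*(-93)) = (60 - 7*(-5))*7161 = (60 + 35)*7161 = 95*7161 = 680295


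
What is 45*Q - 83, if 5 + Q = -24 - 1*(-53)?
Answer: 997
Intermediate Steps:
Q = 24 (Q = -5 + (-24 - 1*(-53)) = -5 + (-24 + 53) = -5 + 29 = 24)
45*Q - 83 = 45*24 - 83 = 1080 - 83 = 997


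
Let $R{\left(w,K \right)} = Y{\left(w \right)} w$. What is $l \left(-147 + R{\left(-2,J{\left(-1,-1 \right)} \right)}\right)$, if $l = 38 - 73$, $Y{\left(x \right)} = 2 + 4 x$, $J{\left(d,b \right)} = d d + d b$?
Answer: $4725$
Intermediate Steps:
$J{\left(d,b \right)} = d^{2} + b d$
$l = -35$
$R{\left(w,K \right)} = w \left(2 + 4 w\right)$ ($R{\left(w,K \right)} = \left(2 + 4 w\right) w = w \left(2 + 4 w\right)$)
$l \left(-147 + R{\left(-2,J{\left(-1,-1 \right)} \right)}\right) = - 35 \left(-147 + 2 \left(-2\right) \left(1 + 2 \left(-2\right)\right)\right) = - 35 \left(-147 + 2 \left(-2\right) \left(1 - 4\right)\right) = - 35 \left(-147 + 2 \left(-2\right) \left(-3\right)\right) = - 35 \left(-147 + 12\right) = \left(-35\right) \left(-135\right) = 4725$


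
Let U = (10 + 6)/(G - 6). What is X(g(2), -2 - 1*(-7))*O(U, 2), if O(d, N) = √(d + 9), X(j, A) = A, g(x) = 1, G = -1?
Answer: 5*√329/7 ≈ 12.956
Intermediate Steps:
U = -16/7 (U = (10 + 6)/(-1 - 6) = 16/(-7) = 16*(-⅐) = -16/7 ≈ -2.2857)
O(d, N) = √(9 + d)
X(g(2), -2 - 1*(-7))*O(U, 2) = (-2 - 1*(-7))*√(9 - 16/7) = (-2 + 7)*√(47/7) = 5*(√329/7) = 5*√329/7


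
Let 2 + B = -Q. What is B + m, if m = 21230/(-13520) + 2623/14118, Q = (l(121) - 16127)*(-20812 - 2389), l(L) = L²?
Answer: -25310578837961/734136 ≈ -3.4477e+7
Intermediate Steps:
Q = 34476686 (Q = (121² - 16127)*(-20812 - 2389) = (14641 - 16127)*(-23201) = -1486*(-23201) = 34476686)
m = -1016393/734136 (m = 21230*(-1/13520) + 2623*(1/14118) = -2123/1352 + 2623/14118 = -1016393/734136 ≈ -1.3845)
B = -34476688 (B = -2 - 1*34476686 = -2 - 34476686 = -34476688)
B + m = -34476688 - 1016393/734136 = -25310578837961/734136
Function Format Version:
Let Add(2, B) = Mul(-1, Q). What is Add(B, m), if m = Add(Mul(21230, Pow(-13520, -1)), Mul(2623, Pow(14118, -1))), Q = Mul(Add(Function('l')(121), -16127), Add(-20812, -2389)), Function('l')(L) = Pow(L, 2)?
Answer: Rational(-25310578837961, 734136) ≈ -3.4477e+7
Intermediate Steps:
Q = 34476686 (Q = Mul(Add(Pow(121, 2), -16127), Add(-20812, -2389)) = Mul(Add(14641, -16127), -23201) = Mul(-1486, -23201) = 34476686)
m = Rational(-1016393, 734136) (m = Add(Mul(21230, Rational(-1, 13520)), Mul(2623, Rational(1, 14118))) = Add(Rational(-2123, 1352), Rational(2623, 14118)) = Rational(-1016393, 734136) ≈ -1.3845)
B = -34476688 (B = Add(-2, Mul(-1, 34476686)) = Add(-2, -34476686) = -34476688)
Add(B, m) = Add(-34476688, Rational(-1016393, 734136)) = Rational(-25310578837961, 734136)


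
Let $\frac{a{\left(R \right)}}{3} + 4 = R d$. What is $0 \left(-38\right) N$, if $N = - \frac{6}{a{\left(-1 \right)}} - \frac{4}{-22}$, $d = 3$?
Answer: $0$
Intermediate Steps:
$a{\left(R \right)} = -12 + 9 R$ ($a{\left(R \right)} = -12 + 3 R 3 = -12 + 3 \cdot 3 R = -12 + 9 R$)
$N = \frac{36}{77}$ ($N = - \frac{6}{-12 + 9 \left(-1\right)} - \frac{4}{-22} = - \frac{6}{-12 - 9} - - \frac{2}{11} = - \frac{6}{-21} + \frac{2}{11} = \left(-6\right) \left(- \frac{1}{21}\right) + \frac{2}{11} = \frac{2}{7} + \frac{2}{11} = \frac{36}{77} \approx 0.46753$)
$0 \left(-38\right) N = 0 \left(-38\right) \frac{36}{77} = 0 \cdot \frac{36}{77} = 0$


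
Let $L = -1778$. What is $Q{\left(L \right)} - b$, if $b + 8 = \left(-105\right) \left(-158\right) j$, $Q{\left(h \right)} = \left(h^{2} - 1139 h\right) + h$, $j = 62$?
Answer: $4156076$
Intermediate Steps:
$Q{\left(h \right)} = h^{2} - 1138 h$
$b = 1028572$ ($b = -8 + \left(-105\right) \left(-158\right) 62 = -8 + 16590 \cdot 62 = -8 + 1028580 = 1028572$)
$Q{\left(L \right)} - b = - 1778 \left(-1138 - 1778\right) - 1028572 = \left(-1778\right) \left(-2916\right) - 1028572 = 5184648 - 1028572 = 4156076$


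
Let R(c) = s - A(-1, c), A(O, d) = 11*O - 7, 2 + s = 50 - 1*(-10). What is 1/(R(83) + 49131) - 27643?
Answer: -1360229100/49207 ≈ -27643.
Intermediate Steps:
s = 58 (s = -2 + (50 - 1*(-10)) = -2 + (50 + 10) = -2 + 60 = 58)
A(O, d) = -7 + 11*O
R(c) = 76 (R(c) = 58 - (-7 + 11*(-1)) = 58 - (-7 - 11) = 58 - 1*(-18) = 58 + 18 = 76)
1/(R(83) + 49131) - 27643 = 1/(76 + 49131) - 27643 = 1/49207 - 27643 = -1360229100/49207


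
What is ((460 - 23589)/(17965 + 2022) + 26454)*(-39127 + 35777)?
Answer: -1771188446150/19987 ≈ -8.8617e+7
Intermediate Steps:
((460 - 23589)/(17965 + 2022) + 26454)*(-39127 + 35777) = (-23129/19987 + 26454)*(-3350) = (528712969/19987)*(-3350) = -1771188446150/19987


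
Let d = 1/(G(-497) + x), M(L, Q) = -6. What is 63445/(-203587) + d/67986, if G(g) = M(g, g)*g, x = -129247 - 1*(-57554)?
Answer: -296376087892057/951033470947002 ≈ -0.31164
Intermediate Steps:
x = -71693 (x = -129247 + 57554 = -71693)
G(g) = -6*g
d = -1/68711 (d = 1/(-6*(-497) - 71693) = 1/(2982 - 71693) = 1/(-68711) = -1/68711 ≈ -1.4554e-5)
63445/(-203587) + d/67986 = 63445/(-203587) - 1/68711/67986 = 63445*(-1/203587) - 1/68711*1/67986 = -63445/203587 - 1/4671386046 = -296376087892057/951033470947002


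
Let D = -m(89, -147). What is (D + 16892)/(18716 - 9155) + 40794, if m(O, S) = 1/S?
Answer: 57337103923/1405467 ≈ 40796.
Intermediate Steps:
D = 1/147 (D = -1/(-147) = -1*(-1/147) = 1/147 ≈ 0.0068027)
(D + 16892)/(18716 - 9155) + 40794 = (1/147 + 16892)/(18716 - 9155) + 40794 = (2483125/147)/9561 + 40794 = (2483125/147)*(1/9561) + 40794 = 2483125/1405467 + 40794 = 57337103923/1405467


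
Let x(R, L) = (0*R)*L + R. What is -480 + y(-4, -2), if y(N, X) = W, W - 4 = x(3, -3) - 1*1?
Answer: -474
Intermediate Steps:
x(R, L) = R (x(R, L) = 0*L + R = 0 + R = R)
W = 6 (W = 4 + (3 - 1*1) = 4 + (3 - 1) = 4 + 2 = 6)
y(N, X) = 6
-480 + y(-4, -2) = -480 + 6 = -474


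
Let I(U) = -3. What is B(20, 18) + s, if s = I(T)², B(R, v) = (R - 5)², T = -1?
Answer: 234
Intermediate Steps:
B(R, v) = (-5 + R)²
s = 9 (s = (-3)² = 9)
B(20, 18) + s = (-5 + 20)² + 9 = 15² + 9 = 225 + 9 = 234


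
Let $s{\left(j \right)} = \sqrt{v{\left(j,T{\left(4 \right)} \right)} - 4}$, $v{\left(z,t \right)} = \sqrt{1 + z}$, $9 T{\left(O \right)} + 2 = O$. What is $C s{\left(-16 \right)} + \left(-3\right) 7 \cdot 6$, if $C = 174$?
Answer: $-126 + 174 \sqrt{-4 + i \sqrt{15}} \approx 28.055 + 380.57 i$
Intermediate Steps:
$T{\left(O \right)} = - \frac{2}{9} + \frac{O}{9}$
$s{\left(j \right)} = \sqrt{-4 + \sqrt{1 + j}}$ ($s{\left(j \right)} = \sqrt{\sqrt{1 + j} - 4} = \sqrt{-4 + \sqrt{1 + j}}$)
$C s{\left(-16 \right)} + \left(-3\right) 7 \cdot 6 = 174 \sqrt{-4 + \sqrt{1 - 16}} + \left(-3\right) 7 \cdot 6 = 174 \sqrt{-4 + \sqrt{-15}} - 126 = 174 \sqrt{-4 + i \sqrt{15}} - 126 = -126 + 174 \sqrt{-4 + i \sqrt{15}}$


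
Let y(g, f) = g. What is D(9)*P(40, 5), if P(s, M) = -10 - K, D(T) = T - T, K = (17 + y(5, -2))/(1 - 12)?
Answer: 0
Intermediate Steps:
K = -2 (K = (17 + 5)/(1 - 12) = 22/(-11) = 22*(-1/11) = -2)
D(T) = 0
P(s, M) = -8 (P(s, M) = -10 - 1*(-2) = -10 + 2 = -8)
D(9)*P(40, 5) = 0*(-8) = 0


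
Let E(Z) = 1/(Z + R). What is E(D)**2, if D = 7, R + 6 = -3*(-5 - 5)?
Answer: 1/961 ≈ 0.0010406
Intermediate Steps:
R = 24 (R = -6 - 3*(-5 - 5) = -6 - 3*(-10) = -6 + 30 = 24)
E(Z) = 1/(24 + Z) (E(Z) = 1/(Z + 24) = 1/(24 + Z))
E(D)**2 = (1/(24 + 7))**2 = (1/31)**2 = 1/961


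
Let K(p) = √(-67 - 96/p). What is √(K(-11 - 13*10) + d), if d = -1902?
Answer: √(-4201518 + 47*I*√146499)/47 ≈ 0.093365 + 43.612*I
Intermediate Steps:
√(K(-11 - 13*10) + d) = √(√(-67 - 96/(-11 - 13*10)) - 1902) = √(√(-67 - 96/(-11 - 130)) - 1902) = √(√(-67 - 96/(-141)) - 1902) = √(√(-67 - 96*(-1/141)) - 1902) = √(√(-67 + 32/47) - 1902) = √(√(-3117/47) - 1902) = √(I*√146499/47 - 1902) = √(-1902 + I*√146499/47)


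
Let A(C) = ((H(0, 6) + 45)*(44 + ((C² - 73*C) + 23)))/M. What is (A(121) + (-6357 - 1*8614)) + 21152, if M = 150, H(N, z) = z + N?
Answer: 16357/2 ≈ 8178.5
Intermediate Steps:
H(N, z) = N + z
A(C) = 1139/50 - 1241*C/50 + 17*C²/50 (A(C) = (((0 + 6) + 45)*(44 + ((C² - 73*C) + 23)))/150 = ((6 + 45)*(44 + (23 + C² - 73*C)))*(1/150) = (51*(67 + C² - 73*C))*(1/150) = (3417 - 3723*C + 51*C²)*(1/150) = 1139/50 - 1241*C/50 + 17*C²/50)
(A(121) + (-6357 - 1*8614)) + 21152 = ((1139/50 - 1241/50*121 + (17/50)*121²) + (-6357 - 1*8614)) + 21152 = ((1139/50 - 150161/50 + (17/50)*14641) + (-6357 - 8614)) + 21152 = ((1139/50 - 150161/50 + 248897/50) - 14971) + 21152 = (3995/2 - 14971) + 21152 = -25947/2 + 21152 = 16357/2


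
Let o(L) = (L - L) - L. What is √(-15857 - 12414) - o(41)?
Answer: 41 + I*√28271 ≈ 41.0 + 168.14*I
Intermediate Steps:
o(L) = -L (o(L) = 0 - L = -L)
√(-15857 - 12414) - o(41) = √(-15857 - 12414) - (-1)*41 = √(-28271) - 1*(-41) = I*√28271 + 41 = 41 + I*√28271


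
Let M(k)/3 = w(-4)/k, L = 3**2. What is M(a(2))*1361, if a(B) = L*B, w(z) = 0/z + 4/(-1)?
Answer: -2722/3 ≈ -907.33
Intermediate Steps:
w(z) = -4 (w(z) = 0 + 4*(-1) = 0 - 4 = -4)
L = 9
a(B) = 9*B
M(k) = -12/k (M(k) = 3*(-4/k) = -12/k)
M(a(2))*1361 = -12/(9*2)*1361 = -12/18*1361 = -12*1/18*1361 = -2/3*1361 = -2722/3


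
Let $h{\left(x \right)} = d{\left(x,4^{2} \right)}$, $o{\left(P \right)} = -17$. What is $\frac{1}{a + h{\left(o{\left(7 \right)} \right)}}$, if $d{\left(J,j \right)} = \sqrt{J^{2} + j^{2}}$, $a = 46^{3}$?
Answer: $\frac{97336}{9474296351} - \frac{\sqrt{545}}{9474296351} \approx 1.0271 \cdot 10^{-5}$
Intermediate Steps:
$a = 97336$
$h{\left(x \right)} = \sqrt{256 + x^{2}}$ ($h{\left(x \right)} = \sqrt{x^{2} + \left(4^{2}\right)^{2}} = \sqrt{x^{2} + 16^{2}} = \sqrt{x^{2} + 256} = \sqrt{256 + x^{2}}$)
$\frac{1}{a + h{\left(o{\left(7 \right)} \right)}} = \frac{1}{97336 + \sqrt{256 + \left(-17\right)^{2}}} = \frac{1}{97336 + \sqrt{256 + 289}} = \frac{1}{97336 + \sqrt{545}}$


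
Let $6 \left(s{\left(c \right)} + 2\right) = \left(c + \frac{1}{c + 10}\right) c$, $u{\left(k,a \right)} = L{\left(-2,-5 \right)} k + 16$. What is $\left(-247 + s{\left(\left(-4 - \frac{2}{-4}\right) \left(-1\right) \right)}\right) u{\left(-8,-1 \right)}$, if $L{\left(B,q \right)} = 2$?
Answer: $0$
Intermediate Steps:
$u{\left(k,a \right)} = 16 + 2 k$ ($u{\left(k,a \right)} = 2 k + 16 = 16 + 2 k$)
$s{\left(c \right)} = -2 + \frac{c \left(c + \frac{1}{10 + c}\right)}{6}$ ($s{\left(c \right)} = -2 + \frac{\left(c + \frac{1}{c + 10}\right) c}{6} = -2 + \frac{\left(c + \frac{1}{10 + c}\right) c}{6} = -2 + \frac{c \left(c + \frac{1}{10 + c}\right)}{6}$)
$\left(-247 + s{\left(\left(-4 - \frac{2}{-4}\right) \left(-1\right) \right)}\right) u{\left(-8,-1 \right)} = \left(-247 + \frac{-120 + \left(\left(-4 - \frac{2}{-4}\right) \left(-1\right)\right)^{3} - 11 \left(-4 - \frac{2}{-4}\right) \left(-1\right) + 10 \left(\left(-4 - \frac{2}{-4}\right) \left(-1\right)\right)^{2}}{6 \left(10 + \left(-4 - \frac{2}{-4}\right) \left(-1\right)\right)}\right) \left(16 + 2 \left(-8\right)\right) = \left(-247 + \frac{-120 + \left(\left(-4 - - \frac{1}{2}\right) \left(-1\right)\right)^{3} - 11 \left(-4 - - \frac{1}{2}\right) \left(-1\right) + 10 \left(\left(-4 - - \frac{1}{2}\right) \left(-1\right)\right)^{2}}{6 \left(10 + \left(-4 - - \frac{1}{2}\right) \left(-1\right)\right)}\right) \left(16 - 16\right) = \left(-247 + \frac{-120 + \left(\left(-4 + \frac{1}{2}\right) \left(-1\right)\right)^{3} - 11 \left(-4 + \frac{1}{2}\right) \left(-1\right) + 10 \left(\left(-4 + \frac{1}{2}\right) \left(-1\right)\right)^{2}}{6 \left(10 + \left(-4 + \frac{1}{2}\right) \left(-1\right)\right)}\right) 0 = \left(-247 + \frac{-120 + \left(\left(- \frac{7}{2}\right) \left(-1\right)\right)^{3} - 11 \left(\left(- \frac{7}{2}\right) \left(-1\right)\right) + 10 \left(\left(- \frac{7}{2}\right) \left(-1\right)\right)^{2}}{6 \left(10 - - \frac{7}{2}\right)}\right) 0 = \left(-247 + \frac{-120 + \left(\frac{7}{2}\right)^{3} - \frac{77}{2} + 10 \left(\frac{7}{2}\right)^{2}}{6 \left(10 + \frac{7}{2}\right)}\right) 0 = \left(-247 + \frac{-120 + \frac{343}{8} - \frac{77}{2} + 10 \cdot \frac{49}{4}}{6 \cdot \frac{27}{2}}\right) 0 = \left(-247 + \frac{1}{6} \cdot \frac{2}{27} \left(-120 + \frac{343}{8} - \frac{77}{2} + \frac{245}{2}\right)\right) 0 = \left(-247 + \frac{1}{6} \cdot \frac{2}{27} \cdot \frac{55}{8}\right) 0 = \left(-247 + \frac{55}{648}\right) 0 = \left(- \frac{160001}{648}\right) 0 = 0$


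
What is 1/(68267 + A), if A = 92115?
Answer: 1/160382 ≈ 6.2351e-6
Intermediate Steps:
1/(68267 + A) = 1/(68267 + 92115) = 1/160382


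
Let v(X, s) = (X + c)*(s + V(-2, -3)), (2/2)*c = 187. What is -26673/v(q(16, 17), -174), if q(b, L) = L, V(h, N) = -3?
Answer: 523/708 ≈ 0.73870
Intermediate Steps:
c = 187
v(X, s) = (-3 + s)*(187 + X) (v(X, s) = (X + 187)*(s - 3) = (187 + X)*(-3 + s) = (-3 + s)*(187 + X))
-26673/v(q(16, 17), -174) = -26673/(-561 - 3*17 + 187*(-174) + 17*(-174)) = -26673/(-561 - 51 - 32538 - 2958) = -26673/(-36108) = -26673*(-1/36108) = 523/708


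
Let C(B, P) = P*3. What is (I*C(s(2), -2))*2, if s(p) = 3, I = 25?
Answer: -300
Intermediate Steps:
C(B, P) = 3*P
(I*C(s(2), -2))*2 = (25*(3*(-2)))*2 = (25*(-6))*2 = -150*2 = -300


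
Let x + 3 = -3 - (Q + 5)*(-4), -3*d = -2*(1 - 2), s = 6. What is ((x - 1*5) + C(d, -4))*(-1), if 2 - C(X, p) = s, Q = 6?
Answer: -29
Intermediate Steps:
d = -⅔ (d = -(-2)*(1 - 2)/3 = -(-2)*(-1)/3 = -⅓*2 = -⅔ ≈ -0.66667)
C(X, p) = -4 (C(X, p) = 2 - 1*6 = 2 - 6 = -4)
x = 38 (x = -3 + (-3 - (6 + 5)*(-4)) = -3 + (-3 - 11*(-4)) = -3 + (-3 - 1*(-44)) = -3 + (-3 + 44) = -3 + 41 = 38)
((x - 1*5) + C(d, -4))*(-1) = ((38 - 1*5) - 4)*(-1) = ((38 - 5) - 4)*(-1) = (33 - 4)*(-1) = 29*(-1) = -29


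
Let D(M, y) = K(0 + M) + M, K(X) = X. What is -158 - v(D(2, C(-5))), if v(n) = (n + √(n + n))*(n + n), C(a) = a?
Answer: -190 - 16*√2 ≈ -212.63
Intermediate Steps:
D(M, y) = 2*M (D(M, y) = (0 + M) + M = M + M = 2*M)
v(n) = 2*n*(n + √2*√n) (v(n) = (n + √(2*n))*(2*n) = (n + √2*√n)*(2*n) = 2*n*(n + √2*√n))
-158 - v(D(2, C(-5))) = -158 - (2*(2*2)² + 2*√2*(2*2)^(3/2)) = -158 - (2*4² + 2*√2*4^(3/2)) = -158 - (2*16 + 2*√2*8) = -158 - (32 + 16*√2) = -158 + (-32 - 16*√2) = -190 - 16*√2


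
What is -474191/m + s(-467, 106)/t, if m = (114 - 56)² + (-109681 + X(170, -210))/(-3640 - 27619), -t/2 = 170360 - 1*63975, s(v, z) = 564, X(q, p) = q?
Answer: -1576946503924499/11198594364995 ≈ -140.82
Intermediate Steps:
t = -212770 (t = -2*(170360 - 1*63975) = -2*(170360 - 63975) = -2*106385 = -212770)
m = 105264787/31259 (m = (114 - 56)² + (-109681 + 170)/(-3640 - 27619) = 58² - 109511/(-31259) = 3364 - 109511*(-1/31259) = 3364 + 109511/31259 = 105264787/31259 ≈ 3367.5)
-474191/m + s(-467, 106)/t = -474191/105264787/31259 + 564/(-212770) = -474191*31259/105264787 + 564*(-1/212770) = -14822736469/105264787 - 282/106385 = -1576946503924499/11198594364995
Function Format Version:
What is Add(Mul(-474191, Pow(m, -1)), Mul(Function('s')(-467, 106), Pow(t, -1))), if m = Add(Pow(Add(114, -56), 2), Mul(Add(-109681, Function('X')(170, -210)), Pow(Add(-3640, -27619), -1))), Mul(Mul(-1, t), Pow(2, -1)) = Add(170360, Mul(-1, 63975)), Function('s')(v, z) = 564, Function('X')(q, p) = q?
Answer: Rational(-1576946503924499, 11198594364995) ≈ -140.82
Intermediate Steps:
t = -212770 (t = Mul(-2, Add(170360, Mul(-1, 63975))) = Mul(-2, Add(170360, -63975)) = Mul(-2, 106385) = -212770)
m = Rational(105264787, 31259) (m = Add(Pow(Add(114, -56), 2), Mul(Add(-109681, 170), Pow(Add(-3640, -27619), -1))) = Add(Pow(58, 2), Mul(-109511, Pow(-31259, -1))) = Add(3364, Mul(-109511, Rational(-1, 31259))) = Add(3364, Rational(109511, 31259)) = Rational(105264787, 31259) ≈ 3367.5)
Add(Mul(-474191, Pow(m, -1)), Mul(Function('s')(-467, 106), Pow(t, -1))) = Add(Mul(-474191, Pow(Rational(105264787, 31259), -1)), Mul(564, Pow(-212770, -1))) = Add(Mul(-474191, Rational(31259, 105264787)), Mul(564, Rational(-1, 212770))) = Add(Rational(-14822736469, 105264787), Rational(-282, 106385)) = Rational(-1576946503924499, 11198594364995)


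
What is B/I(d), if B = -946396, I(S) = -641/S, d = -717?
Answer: -678565932/641 ≈ -1.0586e+6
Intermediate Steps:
B/I(d) = -946396/((-641/(-717))) = -946396/((-641*(-1/717))) = -946396/641/717 = -946396*717/641 = -678565932/641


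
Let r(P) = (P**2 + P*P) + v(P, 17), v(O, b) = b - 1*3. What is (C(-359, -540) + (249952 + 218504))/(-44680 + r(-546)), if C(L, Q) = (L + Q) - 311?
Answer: 233623/275783 ≈ 0.84713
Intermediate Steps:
v(O, b) = -3 + b (v(O, b) = b - 3 = -3 + b)
r(P) = 14 + 2*P**2 (r(P) = (P**2 + P*P) + (-3 + 17) = (P**2 + P**2) + 14 = 2*P**2 + 14 = 14 + 2*P**2)
C(L, Q) = -311 + L + Q
(C(-359, -540) + (249952 + 218504))/(-44680 + r(-546)) = ((-311 - 359 - 540) + (249952 + 218504))/(-44680 + (14 + 2*(-546)**2)) = (-1210 + 468456)/(-44680 + (14 + 2*298116)) = 467246/(-44680 + (14 + 596232)) = 467246/(-44680 + 596246) = 467246/551566 = 467246*(1/551566) = 233623/275783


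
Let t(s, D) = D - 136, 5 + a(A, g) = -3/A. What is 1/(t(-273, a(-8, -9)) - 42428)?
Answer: -8/340549 ≈ -2.3491e-5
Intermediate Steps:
a(A, g) = -5 - 3/A
t(s, D) = -136 + D
1/(t(-273, a(-8, -9)) - 42428) = 1/((-136 + (-5 - 3/(-8))) - 42428) = 1/((-136 + (-5 - 3*(-1/8))) - 42428) = 1/((-136 + (-5 + 3/8)) - 42428) = 1/((-136 - 37/8) - 42428) = 1/(-1125/8 - 42428) = 1/(-340549/8) = -8/340549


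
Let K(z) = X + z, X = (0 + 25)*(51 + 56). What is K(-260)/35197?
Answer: 2415/35197 ≈ 0.068614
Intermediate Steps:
X = 2675 (X = 25*107 = 2675)
K(z) = 2675 + z
K(-260)/35197 = (2675 - 260)/35197 = 2415*(1/35197) = 2415/35197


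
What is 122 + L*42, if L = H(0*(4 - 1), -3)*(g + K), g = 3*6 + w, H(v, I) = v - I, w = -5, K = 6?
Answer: 2516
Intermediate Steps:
g = 13 (g = 3*6 - 5 = 18 - 5 = 13)
L = 57 (L = (0*(4 - 1) - 1*(-3))*(13 + 6) = (0*3 + 3)*19 = (0 + 3)*19 = 3*19 = 57)
122 + L*42 = 122 + 57*42 = 122 + 2394 = 2516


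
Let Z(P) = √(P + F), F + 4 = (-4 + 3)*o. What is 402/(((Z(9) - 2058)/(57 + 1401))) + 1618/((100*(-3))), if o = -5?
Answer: -92180205293/317651550 - 293058*√10/2117677 ≈ -290.63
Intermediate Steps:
F = 1 (F = -4 + (-4 + 3)*(-5) = -4 - 1*(-5) = -4 + 5 = 1)
Z(P) = √(1 + P) (Z(P) = √(P + 1) = √(1 + P))
402/(((Z(9) - 2058)/(57 + 1401))) + 1618/((100*(-3))) = 402/(((√(1 + 9) - 2058)/(57 + 1401))) + 1618/((100*(-3))) = 402/(((√10 - 2058)/1458)) + 1618/(-300) = 402/(((-2058 + √10)*(1/1458))) + 1618*(-1/300) = 402/(-343/243 + √10/1458) - 809/150 = -809/150 + 402/(-343/243 + √10/1458)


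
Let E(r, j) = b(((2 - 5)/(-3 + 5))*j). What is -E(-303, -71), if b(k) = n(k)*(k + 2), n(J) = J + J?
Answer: -46221/2 ≈ -23111.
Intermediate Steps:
n(J) = 2*J
b(k) = 2*k*(2 + k) (b(k) = (2*k)*(k + 2) = (2*k)*(2 + k) = 2*k*(2 + k))
E(r, j) = -3*j*(2 - 3*j/2) (E(r, j) = 2*(((2 - 5)/(-3 + 5))*j)*(2 + ((2 - 5)/(-3 + 5))*j) = 2*((-3/2)*j)*(2 + (-3/2)*j) = 2*((-3*1/2)*j)*(2 + (-3*1/2)*j) = 2*(-3*j/2)*(2 - 3*j/2) = -3*j*(2 - 3*j/2))
-E(-303, -71) = -3*(-71)*(-4 + 3*(-71))/2 = -3*(-71)*(-4 - 213)/2 = -3*(-71)*(-217)/2 = -1*46221/2 = -46221/2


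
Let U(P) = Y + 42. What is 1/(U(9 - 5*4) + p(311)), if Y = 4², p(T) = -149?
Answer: -1/91 ≈ -0.010989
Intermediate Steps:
Y = 16
U(P) = 58 (U(P) = 16 + 42 = 58)
1/(U(9 - 5*4) + p(311)) = 1/(58 - 149) = 1/(-91) = -1/91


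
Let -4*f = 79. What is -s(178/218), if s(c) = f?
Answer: 79/4 ≈ 19.750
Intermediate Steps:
f = -79/4 (f = -¼*79 = -79/4 ≈ -19.750)
s(c) = -79/4
-s(178/218) = -1*(-79/4) = 79/4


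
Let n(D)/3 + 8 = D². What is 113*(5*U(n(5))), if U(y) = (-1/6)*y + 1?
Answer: -8475/2 ≈ -4237.5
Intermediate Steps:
n(D) = -24 + 3*D²
U(y) = 1 - y/6 (U(y) = (-1*⅙)*y + 1 = -y/6 + 1 = 1 - y/6)
113*(5*U(n(5))) = 113*(5*(1 - (-24 + 3*5²)/6)) = 113*(5*(1 - (-24 + 3*25)/6)) = 113*(5*(1 - (-24 + 75)/6)) = 113*(5*(1 - ⅙*51)) = 113*(5*(1 - 17/2)) = 113*(5*(-15/2)) = 113*(-75/2) = -8475/2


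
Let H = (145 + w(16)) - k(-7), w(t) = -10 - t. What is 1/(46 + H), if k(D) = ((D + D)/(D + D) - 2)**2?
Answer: 1/164 ≈ 0.0060976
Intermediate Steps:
k(D) = 1 (k(D) = ((2*D)/((2*D)) - 2)**2 = ((2*D)*(1/(2*D)) - 2)**2 = (1 - 2)**2 = (-1)**2 = 1)
H = 118 (H = (145 + (-10 - 1*16)) - 1*1 = (145 + (-10 - 16)) - 1 = (145 - 26) - 1 = 119 - 1 = 118)
1/(46 + H) = 1/(46 + 118) = 1/164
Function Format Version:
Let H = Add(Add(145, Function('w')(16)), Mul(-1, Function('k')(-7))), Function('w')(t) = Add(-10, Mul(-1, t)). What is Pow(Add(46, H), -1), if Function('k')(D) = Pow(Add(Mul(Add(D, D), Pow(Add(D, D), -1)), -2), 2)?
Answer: Rational(1, 164) ≈ 0.0060976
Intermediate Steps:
Function('k')(D) = 1 (Function('k')(D) = Pow(Add(Mul(Mul(2, D), Pow(Mul(2, D), -1)), -2), 2) = Pow(Add(Mul(Mul(2, D), Mul(Rational(1, 2), Pow(D, -1))), -2), 2) = Pow(Add(1, -2), 2) = Pow(-1, 2) = 1)
H = 118 (H = Add(Add(145, Add(-10, Mul(-1, 16))), Mul(-1, 1)) = Add(Add(145, Add(-10, -16)), -1) = Add(Add(145, -26), -1) = Add(119, -1) = 118)
Pow(Add(46, H), -1) = Pow(Add(46, 118), -1) = Pow(164, -1) = Rational(1, 164)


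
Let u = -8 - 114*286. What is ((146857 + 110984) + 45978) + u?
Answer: 271207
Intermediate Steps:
u = -32612 (u = -8 - 32604 = -32612)
((146857 + 110984) + 45978) + u = ((146857 + 110984) + 45978) - 32612 = (257841 + 45978) - 32612 = 303819 - 32612 = 271207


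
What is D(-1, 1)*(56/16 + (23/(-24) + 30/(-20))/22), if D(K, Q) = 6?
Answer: 1789/88 ≈ 20.330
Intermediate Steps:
D(-1, 1)*(56/16 + (23/(-24) + 30/(-20))/22) = 6*(56/16 + (23/(-24) + 30/(-20))/22) = 6*(56*(1/16) + (23*(-1/24) + 30*(-1/20))*(1/22)) = 6*(7/2 + (-23/24 - 3/2)*(1/22)) = 6*(7/2 - 59/24*1/22) = 6*(7/2 - 59/528) = 6*(1789/528) = 1789/88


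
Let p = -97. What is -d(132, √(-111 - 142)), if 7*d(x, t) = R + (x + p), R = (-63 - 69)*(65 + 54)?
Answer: 2239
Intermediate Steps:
R = -15708 (R = -132*119 = -15708)
d(x, t) = -15805/7 + x/7 (d(x, t) = (-15708 + (x - 97))/7 = (-15708 + (-97 + x))/7 = (-15805 + x)/7 = -15805/7 + x/7)
-d(132, √(-111 - 142)) = -(-15805/7 + (⅐)*132) = -(-15805/7 + 132/7) = -1*(-2239) = 2239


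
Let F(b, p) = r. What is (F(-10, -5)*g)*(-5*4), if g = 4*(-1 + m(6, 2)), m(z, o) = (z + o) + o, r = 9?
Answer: -6480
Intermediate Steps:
m(z, o) = z + 2*o (m(z, o) = (o + z) + o = z + 2*o)
F(b, p) = 9
g = 36 (g = 4*(-1 + (6 + 2*2)) = 4*(-1 + (6 + 4)) = 4*(-1 + 10) = 4*9 = 36)
(F(-10, -5)*g)*(-5*4) = (9*36)*(-5*4) = 324*(-20) = -6480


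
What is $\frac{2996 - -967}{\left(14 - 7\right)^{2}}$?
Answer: $\frac{3963}{49} \approx 80.878$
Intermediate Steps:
$\frac{2996 - -967}{\left(14 - 7\right)^{2}} = \frac{2996 + 967}{7^{2}} = \frac{3963}{49}$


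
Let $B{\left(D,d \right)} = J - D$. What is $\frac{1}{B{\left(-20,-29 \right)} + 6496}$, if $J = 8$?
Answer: $\frac{1}{6524} \approx 0.00015328$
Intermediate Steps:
$B{\left(D,d \right)} = 8 - D$
$\frac{1}{B{\left(-20,-29 \right)} + 6496} = \frac{1}{\left(8 - -20\right) + 6496} = \frac{1}{\left(8 + 20\right) + 6496} = \frac{1}{28 + 6496} = \frac{1}{6524}$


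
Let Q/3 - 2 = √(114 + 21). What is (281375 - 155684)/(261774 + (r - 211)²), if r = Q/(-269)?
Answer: 100794441709834391577/245632408236391743908 - 4646563676919135*√15/245632408236391743908 ≈ 0.41027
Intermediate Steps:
Q = 6 + 9*√15 (Q = 6 + 3*√(114 + 21) = 6 + 3*√135 = 6 + 3*(3*√15) = 6 + 9*√15 ≈ 40.857)
r = -6/269 - 9*√15/269 (r = (6 + 9*√15)/(-269) = (6 + 9*√15)*(-1/269) = -6/269 - 9*√15/269 ≈ -0.15188)
(281375 - 155684)/(261774 + (r - 211)²) = (281375 - 155684)/(261774 + ((-6/269 - 9*√15/269) - 211)²) = 125691/(261774 + (-56765/269 - 9*√15/269)²)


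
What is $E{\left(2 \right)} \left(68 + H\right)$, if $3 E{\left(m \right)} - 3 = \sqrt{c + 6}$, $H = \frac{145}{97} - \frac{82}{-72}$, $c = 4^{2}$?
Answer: $\frac{246653}{3492} + \frac{246653 \sqrt{22}}{10476} \approx 181.07$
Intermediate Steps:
$c = 16$
$H = \frac{9197}{3492}$ ($H = 145 \cdot \frac{1}{97} - - \frac{41}{36} = \frac{145}{97} + \frac{41}{36} = \frac{9197}{3492} \approx 2.6337$)
$E{\left(m \right)} = 1 + \frac{\sqrt{22}}{3}$ ($E{\left(m \right)} = 1 + \frac{\sqrt{16 + 6}}{3} = 1 + \frac{\sqrt{22}}{3}$)
$E{\left(2 \right)} \left(68 + H\right) = \left(1 + \frac{\sqrt{22}}{3}\right) \left(68 + \frac{9197}{3492}\right) = \left(1 + \frac{\sqrt{22}}{3}\right) \frac{246653}{3492} = \frac{246653}{3492} + \frac{246653 \sqrt{22}}{10476}$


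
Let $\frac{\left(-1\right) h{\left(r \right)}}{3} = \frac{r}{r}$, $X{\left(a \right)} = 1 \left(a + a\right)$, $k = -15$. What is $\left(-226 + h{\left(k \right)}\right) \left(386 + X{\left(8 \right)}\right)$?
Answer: $-92058$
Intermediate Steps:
$X{\left(a \right)} = 2 a$ ($X{\left(a \right)} = 1 \cdot 2 a = 2 a$)
$h{\left(r \right)} = -3$ ($h{\left(r \right)} = - 3 \frac{r}{r} = \left(-3\right) 1 = -3$)
$\left(-226 + h{\left(k \right)}\right) \left(386 + X{\left(8 \right)}\right) = \left(-226 - 3\right) \left(386 + 2 \cdot 8\right) = - 229 \left(386 + 16\right) = \left(-229\right) 402 = -92058$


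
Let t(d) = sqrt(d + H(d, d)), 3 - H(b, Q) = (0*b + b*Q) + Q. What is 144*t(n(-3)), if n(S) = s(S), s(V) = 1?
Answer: 144*sqrt(2) ≈ 203.65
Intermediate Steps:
n(S) = 1
H(b, Q) = 3 - Q - Q*b (H(b, Q) = 3 - ((0*b + b*Q) + Q) = 3 - ((0 + Q*b) + Q) = 3 - (Q*b + Q) = 3 - (Q + Q*b) = 3 + (-Q - Q*b) = 3 - Q - Q*b)
t(d) = sqrt(3 - d**2) (t(d) = sqrt(d + (3 - d - d*d)) = sqrt(d + (3 - d - d**2)) = sqrt(3 - d**2))
144*t(n(-3)) = 144*sqrt(3 - 1*1**2) = 144*sqrt(3 - 1*1) = 144*sqrt(3 - 1) = 144*sqrt(2)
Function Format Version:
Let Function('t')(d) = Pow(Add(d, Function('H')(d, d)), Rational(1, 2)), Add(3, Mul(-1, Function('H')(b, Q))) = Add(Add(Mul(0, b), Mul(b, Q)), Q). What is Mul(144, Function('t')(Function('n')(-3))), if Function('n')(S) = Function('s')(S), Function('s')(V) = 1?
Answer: Mul(144, Pow(2, Rational(1, 2))) ≈ 203.65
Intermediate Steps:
Function('n')(S) = 1
Function('H')(b, Q) = Add(3, Mul(-1, Q), Mul(-1, Q, b)) (Function('H')(b, Q) = Add(3, Mul(-1, Add(Add(Mul(0, b), Mul(b, Q)), Q))) = Add(3, Mul(-1, Add(Add(0, Mul(Q, b)), Q))) = Add(3, Mul(-1, Add(Mul(Q, b), Q))) = Add(3, Mul(-1, Add(Q, Mul(Q, b)))) = Add(3, Add(Mul(-1, Q), Mul(-1, Q, b))) = Add(3, Mul(-1, Q), Mul(-1, Q, b)))
Function('t')(d) = Pow(Add(3, Mul(-1, Pow(d, 2))), Rational(1, 2)) (Function('t')(d) = Pow(Add(d, Add(3, Mul(-1, d), Mul(-1, d, d))), Rational(1, 2)) = Pow(Add(d, Add(3, Mul(-1, d), Mul(-1, Pow(d, 2)))), Rational(1, 2)) = Pow(Add(3, Mul(-1, Pow(d, 2))), Rational(1, 2)))
Mul(144, Function('t')(Function('n')(-3))) = Mul(144, Pow(Add(3, Mul(-1, Pow(1, 2))), Rational(1, 2))) = Mul(144, Pow(Add(3, Mul(-1, 1)), Rational(1, 2))) = Mul(144, Pow(Add(3, -1), Rational(1, 2))) = Mul(144, Pow(2, Rational(1, 2)))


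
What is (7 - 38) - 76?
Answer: -107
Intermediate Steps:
(7 - 38) - 76 = -31 - 76 = -107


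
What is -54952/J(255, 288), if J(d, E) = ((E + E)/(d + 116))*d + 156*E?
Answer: -2548399/2101896 ≈ -1.2124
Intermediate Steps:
J(d, E) = 156*E + 2*E*d/(116 + d) (J(d, E) = ((2*E)/(116 + d))*d + 156*E = (2*E/(116 + d))*d + 156*E = 2*E*d/(116 + d) + 156*E = 156*E + 2*E*d/(116 + d))
-54952/J(255, 288) = -54952*(116 + 255)/(576*(9048 + 79*255)) = -54952*371/(576*(9048 + 20145)) = -54952/(2*288*(1/371)*29193) = -54952/16815168/371 = -54952*371/16815168 = -2548399/2101896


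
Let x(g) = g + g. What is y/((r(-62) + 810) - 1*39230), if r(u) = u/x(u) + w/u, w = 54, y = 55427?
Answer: -3436474/2382063 ≈ -1.4426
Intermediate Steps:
x(g) = 2*g
r(u) = ½ + 54/u (r(u) = u/((2*u)) + 54/u = u*(1/(2*u)) + 54/u = ½ + 54/u)
y/((r(-62) + 810) - 1*39230) = 55427/(((½)*(108 - 62)/(-62) + 810) - 1*39230) = 55427/(((½)*(-1/62)*46 + 810) - 39230) = 55427/((-23/62 + 810) - 39230) = 55427/(50197/62 - 39230) = 55427/(-2382063/62) = 55427*(-62/2382063) = -3436474/2382063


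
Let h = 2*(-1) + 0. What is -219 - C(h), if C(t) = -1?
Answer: -218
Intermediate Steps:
h = -2 (h = -2 + 0 = -2)
-219 - C(h) = -219 - 1*(-1) = -219 + 1 = -218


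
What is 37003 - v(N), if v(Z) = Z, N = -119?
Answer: 37122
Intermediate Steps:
37003 - v(N) = 37003 - 1*(-119) = 37003 + 119 = 37122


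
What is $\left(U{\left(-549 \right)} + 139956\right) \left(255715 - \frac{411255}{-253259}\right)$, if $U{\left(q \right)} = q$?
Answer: $\frac{9028350917491080}{253259} \approx 3.5649 \cdot 10^{10}$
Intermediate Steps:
$\left(U{\left(-549 \right)} + 139956\right) \left(255715 - \frac{411255}{-253259}\right) = \left(-549 + 139956\right) \left(255715 - \frac{411255}{-253259}\right) = 139407 \left(255715 - - \frac{411255}{253259}\right) = 139407 \left(255715 + \frac{411255}{253259}\right) = 139407 \cdot \frac{64762536440}{253259} = \frac{9028350917491080}{253259}$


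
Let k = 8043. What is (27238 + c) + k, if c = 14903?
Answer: 50184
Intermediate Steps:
(27238 + c) + k = (27238 + 14903) + 8043 = 42141 + 8043 = 50184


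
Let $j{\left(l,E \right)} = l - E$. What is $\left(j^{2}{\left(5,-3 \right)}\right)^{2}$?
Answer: $4096$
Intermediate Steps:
$\left(j^{2}{\left(5,-3 \right)}\right)^{2} = \left(\left(5 - -3\right)^{2}\right)^{2} = \left(\left(5 + 3\right)^{2}\right)^{2} = \left(8^{2}\right)^{2} = 64^{2} = 4096$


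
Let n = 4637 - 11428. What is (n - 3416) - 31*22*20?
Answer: -23847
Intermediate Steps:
n = -6791
(n - 3416) - 31*22*20 = (-6791 - 3416) - 31*22*20 = -10207 - 682*20 = -10207 - 13640 = -23847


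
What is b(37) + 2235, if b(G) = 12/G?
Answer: 82707/37 ≈ 2235.3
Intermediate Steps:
b(37) + 2235 = 12/37 + 2235 = 82707/37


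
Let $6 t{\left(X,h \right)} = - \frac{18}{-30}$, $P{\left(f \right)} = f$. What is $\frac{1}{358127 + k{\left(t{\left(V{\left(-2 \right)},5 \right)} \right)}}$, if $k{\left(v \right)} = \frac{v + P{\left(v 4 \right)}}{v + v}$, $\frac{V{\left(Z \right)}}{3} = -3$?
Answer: $\frac{2}{716259} \approx 2.7923 \cdot 10^{-6}$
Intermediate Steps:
$V{\left(Z \right)} = -9$ ($V{\left(Z \right)} = 3 \left(-3\right) = -9$)
$t{\left(X,h \right)} = \frac{1}{10}$ ($t{\left(X,h \right)} = \frac{\left(-18\right) \frac{1}{-30}}{6} = \frac{\left(-18\right) \left(- \frac{1}{30}\right)}{6} = \frac{1}{6} \cdot \frac{3}{5} = \frac{1}{10}$)
$k{\left(v \right)} = \frac{5}{2}$ ($k{\left(v \right)} = \frac{v + v 4}{v + v} = \frac{v + 4 v}{2 v} = 5 v \frac{1}{2 v} = \frac{5}{2}$)
$\frac{1}{358127 + k{\left(t{\left(V{\left(-2 \right)},5 \right)} \right)}} = \frac{1}{358127 + \frac{5}{2}} = \frac{1}{\frac{716259}{2}} = \frac{2}{716259}$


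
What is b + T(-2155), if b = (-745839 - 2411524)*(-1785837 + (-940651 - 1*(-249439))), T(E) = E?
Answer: 7820942859632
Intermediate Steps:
b = 7820942861787 (b = -3157363*(-1785837 + (-940651 + 249439)) = -3157363*(-1785837 - 691212) = -3157363*(-2477049) = 7820942861787)
b + T(-2155) = 7820942861787 - 2155 = 7820942859632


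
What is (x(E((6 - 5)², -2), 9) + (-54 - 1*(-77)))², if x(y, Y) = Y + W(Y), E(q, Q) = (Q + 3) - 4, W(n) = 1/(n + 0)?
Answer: 83521/81 ≈ 1031.1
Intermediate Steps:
W(n) = 1/n
E(q, Q) = -1 + Q (E(q, Q) = (3 + Q) - 4 = -1 + Q)
x(y, Y) = Y + 1/Y
(x(E((6 - 5)², -2), 9) + (-54 - 1*(-77)))² = ((9 + 1/9) + (-54 - 1*(-77)))² = ((9 + ⅑) + (-54 + 77))² = (82/9 + 23)² = (289/9)² = 83521/81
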